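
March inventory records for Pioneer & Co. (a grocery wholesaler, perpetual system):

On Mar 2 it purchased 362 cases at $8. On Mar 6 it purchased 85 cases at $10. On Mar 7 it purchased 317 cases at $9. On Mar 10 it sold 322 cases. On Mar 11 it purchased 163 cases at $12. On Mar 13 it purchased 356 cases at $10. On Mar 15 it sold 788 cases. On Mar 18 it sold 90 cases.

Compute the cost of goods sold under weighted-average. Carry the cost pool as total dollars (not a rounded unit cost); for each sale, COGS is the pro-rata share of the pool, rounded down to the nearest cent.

After Mar 2: 362 on hand, pool $2,896.00 (≈ $8.0000 each)
After Mar 6: 447 on hand, pool $3,746.00 (≈ $8.3803 each)
After Mar 7: 764 on hand, pool $6,599.00 (≈ $8.6374 each)
Mar 10, sell 322: 322/764 × $6,599.00 → $2,781.25
After Mar 11: 605 on hand, pool $5,773.75 (≈ $9.5434 each)
After Mar 13: 961 on hand, pool $9,333.75 (≈ $9.7125 each)
Mar 15, sell 788: 788/961 × $9,333.75 → $7,653.48
Mar 18, sell 90: 90/173 × $1,680.27 → $874.12
Total COGS = $2,781.25 + $7,653.48 + $874.12 = $11,308.85
Ending inventory (cost pool remaining) = $806.15

COGS = $11,308.85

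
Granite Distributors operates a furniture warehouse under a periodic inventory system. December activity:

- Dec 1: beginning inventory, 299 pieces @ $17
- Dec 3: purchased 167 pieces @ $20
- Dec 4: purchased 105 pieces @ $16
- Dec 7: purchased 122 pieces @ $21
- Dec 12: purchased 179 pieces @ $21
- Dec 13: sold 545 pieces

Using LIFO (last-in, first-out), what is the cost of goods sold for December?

COGS = $10,781

Dec 13, 545 sold [LIFO — newest first]: 179 @ $21 + 122 @ $21 + 105 @ $16 + 139 @ $20 = $10,781
Ending inventory: 299 @ $17 + 28 @ $20 = $5,643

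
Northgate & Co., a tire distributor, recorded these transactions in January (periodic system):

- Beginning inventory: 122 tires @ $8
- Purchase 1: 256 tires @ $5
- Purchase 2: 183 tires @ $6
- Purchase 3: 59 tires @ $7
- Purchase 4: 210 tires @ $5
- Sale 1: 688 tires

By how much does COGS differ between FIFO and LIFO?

FIFO COGS: 122 @ $8 + 256 @ $5 + 183 @ $6 + 59 @ $7 + 68 @ $5 = $4,107
LIFO COGS: 210 @ $5 + 59 @ $7 + 183 @ $6 + 236 @ $5 = $3,741
Difference = |$4,107 − $3,741| = $366

$366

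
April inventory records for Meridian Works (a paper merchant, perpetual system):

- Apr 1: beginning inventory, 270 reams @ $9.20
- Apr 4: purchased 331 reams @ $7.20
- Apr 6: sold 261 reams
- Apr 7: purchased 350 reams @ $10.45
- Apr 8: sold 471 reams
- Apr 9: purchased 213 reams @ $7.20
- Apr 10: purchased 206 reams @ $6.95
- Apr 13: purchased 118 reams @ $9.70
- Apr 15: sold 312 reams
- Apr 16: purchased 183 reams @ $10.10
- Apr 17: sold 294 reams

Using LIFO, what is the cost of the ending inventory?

Apr 6, 261 sold [LIFO — newest first]: 261 @ $7.20 = $1,879.20
Apr 8, 471 sold [LIFO — newest first]: 350 @ $10.45 + 70 @ $7.20 + 51 @ $9.20 = $4,630.70
Apr 15, 312 sold [LIFO — newest first]: 118 @ $9.70 + 194 @ $6.95 = $2,492.90
Apr 17, 294 sold [LIFO — newest first]: 183 @ $10.10 + 12 @ $6.95 + 99 @ $7.20 = $2,644.50
Total COGS = $1,879.20 + $4,630.70 + $2,492.90 + $2,644.50 = $11,647.30
Ending inventory: 219 @ $9.20 + 114 @ $7.20 = $2,835.60

Ending inventory = $2,835.60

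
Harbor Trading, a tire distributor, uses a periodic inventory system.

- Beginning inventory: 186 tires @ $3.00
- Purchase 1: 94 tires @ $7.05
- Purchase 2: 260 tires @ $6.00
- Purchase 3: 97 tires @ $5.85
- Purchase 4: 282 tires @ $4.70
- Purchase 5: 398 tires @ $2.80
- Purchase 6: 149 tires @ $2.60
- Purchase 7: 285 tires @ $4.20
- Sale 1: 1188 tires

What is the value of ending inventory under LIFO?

Ending inventory = $2,915.25

Sale 1 (1188) [LIFO — newest first]: 285 @ $4.20 + 149 @ $2.60 + 398 @ $2.80 + 282 @ $4.70 + 74 @ $5.85 = $4,457.10
Ending inventory: 186 @ $3.00 + 94 @ $7.05 + 260 @ $6.00 + 23 @ $5.85 = $2,915.25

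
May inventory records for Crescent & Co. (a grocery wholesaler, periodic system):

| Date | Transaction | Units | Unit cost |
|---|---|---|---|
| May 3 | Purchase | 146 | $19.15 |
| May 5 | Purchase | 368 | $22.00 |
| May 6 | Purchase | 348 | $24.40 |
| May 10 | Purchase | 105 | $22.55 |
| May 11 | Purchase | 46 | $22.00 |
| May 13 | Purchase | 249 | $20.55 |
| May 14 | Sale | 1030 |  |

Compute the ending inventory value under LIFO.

Ending inventory = $4,687.90

May 14, 1030 sold [LIFO — newest first]: 249 @ $20.55 + 46 @ $22.00 + 105 @ $22.55 + 348 @ $24.40 + 282 @ $22.00 = $23,191.90
Ending inventory: 146 @ $19.15 + 86 @ $22.00 = $4,687.90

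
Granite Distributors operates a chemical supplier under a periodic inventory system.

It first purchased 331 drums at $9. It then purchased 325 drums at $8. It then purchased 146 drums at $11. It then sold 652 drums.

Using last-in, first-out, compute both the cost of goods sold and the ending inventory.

COGS = $5,835; ending inventory = $1,350

Sale 1 (652) [LIFO — newest first]: 146 @ $11 + 325 @ $8 + 181 @ $9 = $5,835
Ending inventory: 150 @ $9 = $1,350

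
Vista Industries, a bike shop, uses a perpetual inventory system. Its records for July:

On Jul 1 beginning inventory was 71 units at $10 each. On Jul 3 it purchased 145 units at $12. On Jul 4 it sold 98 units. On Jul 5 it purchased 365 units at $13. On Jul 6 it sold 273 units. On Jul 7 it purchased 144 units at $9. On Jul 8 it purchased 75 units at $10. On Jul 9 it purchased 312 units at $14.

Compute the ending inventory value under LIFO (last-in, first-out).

Ending inventory = $8,884

Jul 4, 98 sold [LIFO — newest first]: 98 @ $12 = $1,176
Jul 6, 273 sold [LIFO — newest first]: 273 @ $13 = $3,549
Total COGS = $1,176 + $3,549 = $4,725
Ending inventory: 71 @ $10 + 47 @ $12 + 92 @ $13 + 144 @ $9 + 75 @ $10 + 312 @ $14 = $8,884
Check: goods available $13,609 = COGS $4,725 + ending $8,884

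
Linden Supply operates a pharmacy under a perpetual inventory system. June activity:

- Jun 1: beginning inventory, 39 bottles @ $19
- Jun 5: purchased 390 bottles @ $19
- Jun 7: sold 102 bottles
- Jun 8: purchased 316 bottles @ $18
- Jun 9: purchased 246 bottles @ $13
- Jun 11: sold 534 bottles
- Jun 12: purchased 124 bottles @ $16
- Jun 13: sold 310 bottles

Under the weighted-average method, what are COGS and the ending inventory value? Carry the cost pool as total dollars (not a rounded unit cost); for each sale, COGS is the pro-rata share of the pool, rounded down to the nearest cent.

After Jun 1: 39 on hand, pool $741.00 (≈ $19.0000 each)
After Jun 5: 429 on hand, pool $8,151.00 (≈ $19.0000 each)
Jun 7, sell 102: 102/429 × $8,151.00 → $1,938.00
After Jun 8: 643 on hand, pool $11,901.00 (≈ $18.5086 each)
After Jun 9: 889 on hand, pool $15,099.00 (≈ $16.9843 each)
Jun 11, sell 534: 534/889 × $15,099.00 → $9,069.59
After Jun 12: 479 on hand, pool $8,013.41 (≈ $16.7295 each)
Jun 13, sell 310: 310/479 × $8,013.41 → $5,186.13
Total COGS = $1,938.00 + $9,069.59 + $5,186.13 = $16,193.72
Ending inventory (cost pool remaining) = $2,827.28
Check: goods available $19,021.00 = COGS $16,193.72 + ending $2,827.28

COGS = $16,193.72; ending inventory = $2,827.28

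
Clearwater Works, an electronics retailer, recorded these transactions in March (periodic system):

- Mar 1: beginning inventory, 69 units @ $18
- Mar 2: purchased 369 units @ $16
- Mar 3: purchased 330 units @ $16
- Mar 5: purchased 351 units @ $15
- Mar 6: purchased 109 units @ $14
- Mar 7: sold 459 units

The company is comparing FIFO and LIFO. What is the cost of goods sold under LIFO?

COGS = $6,776

FIFO COGS: 69 @ $18 + 369 @ $16 + 21 @ $16 = $7,482
LIFO COGS: 109 @ $14 + 350 @ $15 = $6,776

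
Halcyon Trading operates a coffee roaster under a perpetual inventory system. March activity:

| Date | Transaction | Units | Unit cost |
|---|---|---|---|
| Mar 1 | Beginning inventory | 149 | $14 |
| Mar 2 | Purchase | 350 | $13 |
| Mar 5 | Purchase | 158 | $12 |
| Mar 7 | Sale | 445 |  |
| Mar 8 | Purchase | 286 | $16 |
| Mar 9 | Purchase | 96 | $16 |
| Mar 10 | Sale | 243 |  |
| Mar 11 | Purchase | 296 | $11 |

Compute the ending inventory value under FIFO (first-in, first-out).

Ending inventory = $8,872

Mar 7, 445 sold [FIFO — oldest first]: 149 @ $14 + 296 @ $13 = $5,934
Mar 10, 243 sold [FIFO — oldest first]: 54 @ $13 + 158 @ $12 + 31 @ $16 = $3,094
Total COGS = $5,934 + $3,094 = $9,028
Ending inventory: 255 @ $16 + 96 @ $16 + 296 @ $11 = $8,872
Check: goods available $17,900 = COGS $9,028 + ending $8,872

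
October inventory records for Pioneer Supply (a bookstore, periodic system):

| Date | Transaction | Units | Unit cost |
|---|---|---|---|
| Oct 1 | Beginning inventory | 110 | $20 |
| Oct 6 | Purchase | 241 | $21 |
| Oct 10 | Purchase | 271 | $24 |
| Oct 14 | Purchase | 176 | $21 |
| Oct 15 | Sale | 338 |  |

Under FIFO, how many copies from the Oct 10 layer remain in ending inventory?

271

Oct 15, 338 sold [FIFO — oldest first]: 110 @ $20 + 228 @ $21 = $6,988
Ending inventory: 13 @ $21 + 271 @ $24 + 176 @ $21 = $10,473
Check: goods available $17,461 = COGS $6,988 + ending $10,473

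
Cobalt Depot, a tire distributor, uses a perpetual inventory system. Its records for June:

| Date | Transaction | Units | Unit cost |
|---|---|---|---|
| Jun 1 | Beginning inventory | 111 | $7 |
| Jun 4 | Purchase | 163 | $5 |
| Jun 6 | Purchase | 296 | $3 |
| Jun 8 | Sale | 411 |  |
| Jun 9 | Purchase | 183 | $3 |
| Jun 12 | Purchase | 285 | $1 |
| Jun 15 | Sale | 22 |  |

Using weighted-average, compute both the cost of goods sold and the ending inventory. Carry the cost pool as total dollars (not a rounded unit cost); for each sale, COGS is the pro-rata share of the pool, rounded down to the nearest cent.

After Jun 1: 111 on hand, pool $777.00 (≈ $7.0000 each)
After Jun 4: 274 on hand, pool $1,592.00 (≈ $5.8102 each)
After Jun 6: 570 on hand, pool $2,480.00 (≈ $4.3509 each)
Jun 8, sell 411: 411/570 × $2,480.00 → $1,788.21
After Jun 9: 342 on hand, pool $1,240.79 (≈ $3.6280 each)
After Jun 12: 627 on hand, pool $1,525.79 (≈ $2.4335 each)
Jun 15, sell 22: 22/627 × $1,525.79 → $53.53
Total COGS = $1,788.21 + $53.53 = $1,841.74
Ending inventory (cost pool remaining) = $1,472.26

COGS = $1,841.74; ending inventory = $1,472.26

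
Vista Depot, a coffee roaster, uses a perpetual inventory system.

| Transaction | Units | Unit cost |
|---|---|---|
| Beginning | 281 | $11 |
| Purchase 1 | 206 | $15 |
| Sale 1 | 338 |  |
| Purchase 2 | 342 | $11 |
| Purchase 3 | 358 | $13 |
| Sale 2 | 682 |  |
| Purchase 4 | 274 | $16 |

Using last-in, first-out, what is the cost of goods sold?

COGS = $12,760

Sale 1 (338) [LIFO — newest first]: 206 @ $15 + 132 @ $11 = $4,542
Sale 2 (682) [LIFO — newest first]: 358 @ $13 + 324 @ $11 = $8,218
Total COGS = $4,542 + $8,218 = $12,760
Ending inventory: 149 @ $11 + 18 @ $11 + 274 @ $16 = $6,221
Check: goods available $18,981 = COGS $12,760 + ending $6,221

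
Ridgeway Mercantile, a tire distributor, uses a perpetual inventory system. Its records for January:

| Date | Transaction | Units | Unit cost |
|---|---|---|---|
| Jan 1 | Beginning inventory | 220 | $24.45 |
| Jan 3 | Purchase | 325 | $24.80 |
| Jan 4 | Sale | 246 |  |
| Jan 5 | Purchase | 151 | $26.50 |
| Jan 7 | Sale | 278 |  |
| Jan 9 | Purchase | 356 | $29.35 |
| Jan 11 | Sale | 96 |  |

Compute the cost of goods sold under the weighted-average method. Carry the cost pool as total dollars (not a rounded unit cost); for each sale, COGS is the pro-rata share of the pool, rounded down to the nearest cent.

After Jan 1: 220 on hand, pool $5,379.00 (≈ $24.4500 each)
After Jan 3: 545 on hand, pool $13,439.00 (≈ $24.6587 each)
Jan 4, sell 246: 246/545 × $13,439.00 → $6,066.04
After Jan 5: 450 on hand, pool $11,374.46 (≈ $25.2766 each)
Jan 7, sell 278: 278/450 × $11,374.46 → $7,026.88
After Jan 9: 528 on hand, pool $14,796.18 (≈ $28.0231 each)
Jan 11, sell 96: 96/528 × $14,796.18 → $2,690.21
Total COGS = $6,066.04 + $7,026.88 + $2,690.21 = $15,783.13
Ending inventory (cost pool remaining) = $12,105.97
Check: goods available $27,889.10 = COGS $15,783.13 + ending $12,105.97

COGS = $15,783.13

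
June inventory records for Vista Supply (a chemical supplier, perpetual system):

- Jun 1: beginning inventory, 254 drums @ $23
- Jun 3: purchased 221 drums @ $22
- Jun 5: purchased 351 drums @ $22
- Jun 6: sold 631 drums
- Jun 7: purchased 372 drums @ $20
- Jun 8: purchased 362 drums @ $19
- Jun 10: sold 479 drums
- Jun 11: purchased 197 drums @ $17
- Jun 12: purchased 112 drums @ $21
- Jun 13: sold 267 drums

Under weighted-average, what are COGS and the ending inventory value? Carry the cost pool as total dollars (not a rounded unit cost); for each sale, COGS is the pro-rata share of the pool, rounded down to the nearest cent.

After Jun 1: 254 on hand, pool $5,842.00 (≈ $23.0000 each)
After Jun 3: 475 on hand, pool $10,704.00 (≈ $22.5347 each)
After Jun 5: 826 on hand, pool $18,426.00 (≈ $22.3075 each)
Jun 6, sell 631: 631/826 × $18,426.00 → $14,076.03
After Jun 7: 567 on hand, pool $11,789.97 (≈ $20.7936 each)
After Jun 8: 929 on hand, pool $18,667.97 (≈ $20.0947 each)
Jun 10, sell 479: 479/929 × $18,667.97 → $9,625.35
After Jun 11: 647 on hand, pool $12,391.62 (≈ $19.1524 each)
After Jun 12: 759 on hand, pool $14,743.62 (≈ $19.4251 each)
Jun 13, sell 267: 267/759 × $14,743.62 → $5,186.49
Total COGS = $14,076.03 + $9,625.35 + $5,186.49 = $28,887.87
Ending inventory (cost pool remaining) = $9,557.13
Check: goods available $38,445.00 = COGS $28,887.87 + ending $9,557.13

COGS = $28,887.87; ending inventory = $9,557.13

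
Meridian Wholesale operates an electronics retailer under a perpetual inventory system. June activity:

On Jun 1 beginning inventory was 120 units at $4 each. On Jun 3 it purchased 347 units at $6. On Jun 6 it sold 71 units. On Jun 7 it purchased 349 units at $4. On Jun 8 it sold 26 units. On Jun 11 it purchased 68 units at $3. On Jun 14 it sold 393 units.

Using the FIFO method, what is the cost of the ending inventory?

Jun 6, 71 sold [FIFO — oldest first]: 71 @ $4 = $284
Jun 8, 26 sold [FIFO — oldest first]: 26 @ $4 = $104
Jun 14, 393 sold [FIFO — oldest first]: 23 @ $4 + 347 @ $6 + 23 @ $4 = $2,266
Total COGS = $284 + $104 + $2,266 = $2,654
Ending inventory: 326 @ $4 + 68 @ $3 = $1,508

Ending inventory = $1,508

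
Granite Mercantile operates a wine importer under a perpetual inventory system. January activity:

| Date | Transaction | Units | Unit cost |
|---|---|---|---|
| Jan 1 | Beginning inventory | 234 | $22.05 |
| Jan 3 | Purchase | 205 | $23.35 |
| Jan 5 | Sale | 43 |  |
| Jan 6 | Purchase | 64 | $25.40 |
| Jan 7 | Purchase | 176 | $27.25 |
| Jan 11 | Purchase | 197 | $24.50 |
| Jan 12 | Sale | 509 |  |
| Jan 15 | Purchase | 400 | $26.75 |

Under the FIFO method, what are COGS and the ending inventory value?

COGS = $12,907.30; ending inventory = $18,987.25

Jan 5, 43 sold [FIFO — oldest first]: 43 @ $22.05 = $948.15
Jan 12, 509 sold [FIFO — oldest first]: 191 @ $22.05 + 205 @ $23.35 + 64 @ $25.40 + 49 @ $27.25 = $11,959.15
Total COGS = $948.15 + $11,959.15 = $12,907.30
Ending inventory: 127 @ $27.25 + 197 @ $24.50 + 400 @ $26.75 = $18,987.25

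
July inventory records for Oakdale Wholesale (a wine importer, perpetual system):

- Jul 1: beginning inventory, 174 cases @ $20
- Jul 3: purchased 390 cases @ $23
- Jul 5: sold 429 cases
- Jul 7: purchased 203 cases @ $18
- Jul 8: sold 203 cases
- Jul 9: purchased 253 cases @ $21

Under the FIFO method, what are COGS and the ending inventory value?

Jul 5, 429 sold [FIFO — oldest first]: 174 @ $20 + 255 @ $23 = $9,345
Jul 8, 203 sold [FIFO — oldest first]: 135 @ $23 + 68 @ $18 = $4,329
Total COGS = $9,345 + $4,329 = $13,674
Ending inventory: 135 @ $18 + 253 @ $21 = $7,743

COGS = $13,674; ending inventory = $7,743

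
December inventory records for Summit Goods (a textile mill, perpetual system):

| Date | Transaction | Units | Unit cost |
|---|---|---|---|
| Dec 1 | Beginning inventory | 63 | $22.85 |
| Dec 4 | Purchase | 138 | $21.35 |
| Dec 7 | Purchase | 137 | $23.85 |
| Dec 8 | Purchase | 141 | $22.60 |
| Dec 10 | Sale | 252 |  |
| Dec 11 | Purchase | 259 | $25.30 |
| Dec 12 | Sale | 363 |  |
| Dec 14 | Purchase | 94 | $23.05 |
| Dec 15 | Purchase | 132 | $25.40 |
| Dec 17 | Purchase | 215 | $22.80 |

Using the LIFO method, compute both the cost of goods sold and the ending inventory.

Dec 10, 252 sold [LIFO — newest first]: 141 @ $22.60 + 111 @ $23.85 = $5,833.95
Dec 12, 363 sold [LIFO — newest first]: 259 @ $25.30 + 26 @ $23.85 + 78 @ $21.35 = $8,838.10
Total COGS = $5,833.95 + $8,838.10 = $14,672.05
Ending inventory: 63 @ $22.85 + 60 @ $21.35 + 94 @ $23.05 + 132 @ $25.40 + 215 @ $22.80 = $13,142.05

COGS = $14,672.05; ending inventory = $13,142.05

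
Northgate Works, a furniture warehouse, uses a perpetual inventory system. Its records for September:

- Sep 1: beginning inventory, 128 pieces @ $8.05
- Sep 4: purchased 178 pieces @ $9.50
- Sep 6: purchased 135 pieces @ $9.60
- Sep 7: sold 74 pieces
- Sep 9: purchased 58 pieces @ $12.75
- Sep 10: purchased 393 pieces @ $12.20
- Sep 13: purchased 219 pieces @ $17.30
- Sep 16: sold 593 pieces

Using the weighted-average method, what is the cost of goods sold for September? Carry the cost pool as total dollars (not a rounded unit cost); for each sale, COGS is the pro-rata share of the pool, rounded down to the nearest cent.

COGS = $7,917.11

After Sep 1: 128 on hand, pool $1,030.40 (≈ $8.0500 each)
After Sep 4: 306 on hand, pool $2,721.40 (≈ $8.8935 each)
After Sep 6: 441 on hand, pool $4,017.40 (≈ $9.1098 each)
Sep 7, sell 74: 74/441 × $4,017.40 → $674.12
After Sep 9: 425 on hand, pool $4,082.78 (≈ $9.6065 each)
After Sep 10: 818 on hand, pool $8,877.38 (≈ $10.8525 each)
After Sep 13: 1037 on hand, pool $12,666.08 (≈ $12.2142 each)
Sep 16, sell 593: 593/1037 × $12,666.08 → $7,242.99
Total COGS = $674.12 + $7,242.99 = $7,917.11
Ending inventory (cost pool remaining) = $5,423.09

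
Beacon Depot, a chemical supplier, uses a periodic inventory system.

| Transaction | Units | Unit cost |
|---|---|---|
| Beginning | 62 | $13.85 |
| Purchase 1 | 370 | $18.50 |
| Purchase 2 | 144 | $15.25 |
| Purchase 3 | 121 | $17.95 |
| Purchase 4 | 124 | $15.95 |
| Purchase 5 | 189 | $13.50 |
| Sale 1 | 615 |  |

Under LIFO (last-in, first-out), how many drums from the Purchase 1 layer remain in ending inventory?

333

Sale 1 (615) [LIFO — newest first]: 189 @ $13.50 + 124 @ $15.95 + 121 @ $17.95 + 144 @ $15.25 + 37 @ $18.50 = $9,581.75
Ending inventory: 62 @ $13.85 + 333 @ $18.50 = $7,019.20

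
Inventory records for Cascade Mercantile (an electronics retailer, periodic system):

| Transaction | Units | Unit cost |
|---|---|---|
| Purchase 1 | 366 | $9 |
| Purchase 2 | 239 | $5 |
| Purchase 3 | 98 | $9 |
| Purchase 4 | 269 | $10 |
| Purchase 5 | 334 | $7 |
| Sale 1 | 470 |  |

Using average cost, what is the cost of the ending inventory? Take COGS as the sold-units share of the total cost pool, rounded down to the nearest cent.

Sale 1, sell 470: 470/1306 × $10,399.00 → $3,742.36
Ending inventory (cost pool remaining) = $6,656.64

Ending inventory = $6,656.64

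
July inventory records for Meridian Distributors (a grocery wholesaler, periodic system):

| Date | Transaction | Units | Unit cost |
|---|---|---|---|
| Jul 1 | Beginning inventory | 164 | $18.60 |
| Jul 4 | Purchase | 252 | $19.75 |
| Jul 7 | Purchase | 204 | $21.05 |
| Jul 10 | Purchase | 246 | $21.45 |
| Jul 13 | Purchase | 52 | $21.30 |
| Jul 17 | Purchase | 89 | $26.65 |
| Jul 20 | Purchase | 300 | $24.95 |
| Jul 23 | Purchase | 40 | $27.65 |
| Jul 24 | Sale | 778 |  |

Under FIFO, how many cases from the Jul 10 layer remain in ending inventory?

Jul 24, 778 sold [FIFO — oldest first]: 164 @ $18.60 + 252 @ $19.75 + 204 @ $21.05 + 158 @ $21.45 = $15,710.70
Ending inventory: 88 @ $21.45 + 52 @ $21.30 + 89 @ $26.65 + 300 @ $24.95 + 40 @ $27.65 = $13,958.05
Check: goods available $29,668.75 = COGS $15,710.70 + ending $13,958.05

88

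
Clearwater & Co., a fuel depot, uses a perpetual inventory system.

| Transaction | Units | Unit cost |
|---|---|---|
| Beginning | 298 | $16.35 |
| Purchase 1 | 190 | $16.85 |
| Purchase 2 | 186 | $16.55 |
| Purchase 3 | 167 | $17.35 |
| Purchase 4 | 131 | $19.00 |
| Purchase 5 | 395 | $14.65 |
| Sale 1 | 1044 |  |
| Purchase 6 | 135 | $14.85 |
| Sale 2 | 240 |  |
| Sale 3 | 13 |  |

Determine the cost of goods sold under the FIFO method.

Sale 1 (1044) [FIFO — oldest first]: 298 @ $16.35 + 190 @ $16.85 + 186 @ $16.55 + 167 @ $17.35 + 131 @ $19.00 + 72 @ $14.65 = $17,593.35
Sale 2 (240) [FIFO — oldest first]: 240 @ $14.65 = $3,516.00
Sale 3 (13) [FIFO — oldest first]: 13 @ $14.65 = $190.45
Total COGS = $17,593.35 + $3,516.00 + $190.45 = $21,299.80
Ending inventory: 70 @ $14.65 + 135 @ $14.85 = $3,030.25

COGS = $21,299.80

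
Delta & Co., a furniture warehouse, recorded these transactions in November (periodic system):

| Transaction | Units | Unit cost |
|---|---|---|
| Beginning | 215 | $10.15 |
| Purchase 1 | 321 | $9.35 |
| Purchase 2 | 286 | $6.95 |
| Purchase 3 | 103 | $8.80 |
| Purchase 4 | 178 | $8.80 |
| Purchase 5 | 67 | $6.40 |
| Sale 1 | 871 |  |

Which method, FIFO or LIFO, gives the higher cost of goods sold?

FIFO

FIFO COGS: 215 @ $10.15 + 321 @ $9.35 + 286 @ $6.95 + 49 @ $8.80 = $7,602.50
LIFO COGS: 67 @ $6.40 + 178 @ $8.80 + 103 @ $8.80 + 286 @ $6.95 + 237 @ $9.35 = $7,105.25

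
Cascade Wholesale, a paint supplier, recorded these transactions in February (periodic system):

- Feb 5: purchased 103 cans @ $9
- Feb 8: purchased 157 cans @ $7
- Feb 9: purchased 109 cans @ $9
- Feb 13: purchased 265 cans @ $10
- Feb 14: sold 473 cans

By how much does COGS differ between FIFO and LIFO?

$277

FIFO COGS: 103 @ $9 + 157 @ $7 + 109 @ $9 + 104 @ $10 = $4,047
LIFO COGS: 265 @ $10 + 109 @ $9 + 99 @ $7 = $4,324
Difference = |$4,047 − $4,324| = $277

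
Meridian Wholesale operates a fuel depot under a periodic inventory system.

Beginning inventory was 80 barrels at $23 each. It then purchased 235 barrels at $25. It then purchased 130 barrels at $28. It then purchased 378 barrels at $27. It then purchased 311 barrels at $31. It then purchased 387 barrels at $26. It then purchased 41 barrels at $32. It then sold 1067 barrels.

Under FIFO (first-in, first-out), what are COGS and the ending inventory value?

COGS = $29,125; ending inventory = $13,451

Sale 1 (1067) [FIFO — oldest first]: 80 @ $23 + 235 @ $25 + 130 @ $28 + 378 @ $27 + 244 @ $31 = $29,125
Ending inventory: 67 @ $31 + 387 @ $26 + 41 @ $32 = $13,451
Check: goods available $42,576 = COGS $29,125 + ending $13,451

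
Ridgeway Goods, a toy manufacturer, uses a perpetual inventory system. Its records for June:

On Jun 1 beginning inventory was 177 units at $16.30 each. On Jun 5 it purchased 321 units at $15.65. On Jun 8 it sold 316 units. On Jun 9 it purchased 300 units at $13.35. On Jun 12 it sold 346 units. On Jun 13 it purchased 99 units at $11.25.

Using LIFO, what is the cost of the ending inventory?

Ending inventory = $3,330.55

Jun 8, 316 sold [LIFO — newest first]: 316 @ $15.65 = $4,945.40
Jun 12, 346 sold [LIFO — newest first]: 300 @ $13.35 + 5 @ $15.65 + 41 @ $16.30 = $4,751.55
Total COGS = $4,945.40 + $4,751.55 = $9,696.95
Ending inventory: 136 @ $16.30 + 99 @ $11.25 = $3,330.55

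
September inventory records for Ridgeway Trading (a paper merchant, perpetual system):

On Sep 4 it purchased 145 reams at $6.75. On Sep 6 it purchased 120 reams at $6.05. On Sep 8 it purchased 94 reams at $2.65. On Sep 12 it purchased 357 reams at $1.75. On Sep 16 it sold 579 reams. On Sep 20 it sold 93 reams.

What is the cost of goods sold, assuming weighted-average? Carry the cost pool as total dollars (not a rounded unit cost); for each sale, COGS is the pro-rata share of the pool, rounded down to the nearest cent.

After Sep 4: 145 on hand, pool $978.75 (≈ $6.7500 each)
After Sep 6: 265 on hand, pool $1,704.75 (≈ $6.4330 each)
After Sep 8: 359 on hand, pool $1,953.85 (≈ $5.4425 each)
After Sep 12: 716 on hand, pool $2,578.60 (≈ $3.6014 each)
Sep 16, sell 579: 579/716 × $2,578.60 → $2,085.20
Sep 20, sell 93: 93/137 × $493.40 → $334.93
Total COGS = $2,085.20 + $334.93 = $2,420.13
Ending inventory (cost pool remaining) = $158.47

COGS = $2,420.13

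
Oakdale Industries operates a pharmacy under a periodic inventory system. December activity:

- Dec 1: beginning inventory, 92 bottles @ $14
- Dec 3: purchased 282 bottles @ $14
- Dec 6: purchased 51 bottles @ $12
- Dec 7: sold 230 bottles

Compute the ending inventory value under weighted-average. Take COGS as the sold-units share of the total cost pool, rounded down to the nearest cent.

Dec 7, sell 230: 230/425 × $5,848.00 → $3,164.80
Ending inventory (cost pool remaining) = $2,683.20
Check: goods available $5,848.00 = COGS $3,164.80 + ending $2,683.20

Ending inventory = $2,683.20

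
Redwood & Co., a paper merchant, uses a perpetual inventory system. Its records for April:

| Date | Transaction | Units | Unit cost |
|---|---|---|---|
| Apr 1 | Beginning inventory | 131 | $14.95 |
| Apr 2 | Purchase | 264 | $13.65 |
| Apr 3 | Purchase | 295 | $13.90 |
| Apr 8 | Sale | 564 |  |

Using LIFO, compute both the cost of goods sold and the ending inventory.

Apr 8, 564 sold [LIFO — newest first]: 295 @ $13.90 + 264 @ $13.65 + 5 @ $14.95 = $7,778.85
Ending inventory: 126 @ $14.95 = $1,883.70

COGS = $7,778.85; ending inventory = $1,883.70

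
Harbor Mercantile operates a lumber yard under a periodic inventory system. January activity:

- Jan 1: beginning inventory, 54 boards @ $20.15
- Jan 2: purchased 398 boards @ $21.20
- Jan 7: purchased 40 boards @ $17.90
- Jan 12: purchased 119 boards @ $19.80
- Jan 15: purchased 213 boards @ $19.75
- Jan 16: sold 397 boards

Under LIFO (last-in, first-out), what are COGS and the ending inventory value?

Jan 16, 397 sold [LIFO — newest first]: 213 @ $19.75 + 119 @ $19.80 + 40 @ $17.90 + 25 @ $21.20 = $7,808.95
Ending inventory: 54 @ $20.15 + 373 @ $21.20 = $8,995.70

COGS = $7,808.95; ending inventory = $8,995.70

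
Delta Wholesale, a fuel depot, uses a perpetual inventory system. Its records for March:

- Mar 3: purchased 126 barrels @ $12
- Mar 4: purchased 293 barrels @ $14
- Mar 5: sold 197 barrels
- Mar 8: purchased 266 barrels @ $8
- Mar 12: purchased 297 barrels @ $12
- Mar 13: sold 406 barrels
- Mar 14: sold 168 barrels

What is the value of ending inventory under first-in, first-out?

Ending inventory = $2,532

Mar 5, 197 sold [FIFO — oldest first]: 126 @ $12 + 71 @ $14 = $2,506
Mar 13, 406 sold [FIFO — oldest first]: 222 @ $14 + 184 @ $8 = $4,580
Mar 14, 168 sold [FIFO — oldest first]: 82 @ $8 + 86 @ $12 = $1,688
Total COGS = $2,506 + $4,580 + $1,688 = $8,774
Ending inventory: 211 @ $12 = $2,532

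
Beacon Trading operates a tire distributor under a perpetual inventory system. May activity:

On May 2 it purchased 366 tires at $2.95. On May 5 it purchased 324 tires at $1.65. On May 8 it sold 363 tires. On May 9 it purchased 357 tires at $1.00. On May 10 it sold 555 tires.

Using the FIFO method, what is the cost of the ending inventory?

Ending inventory = $129.00

May 8, 363 sold [FIFO — oldest first]: 363 @ $2.95 = $1,070.85
May 10, 555 sold [FIFO — oldest first]: 3 @ $2.95 + 324 @ $1.65 + 228 @ $1.00 = $771.45
Total COGS = $1,070.85 + $771.45 = $1,842.30
Ending inventory: 129 @ $1.00 = $129.00
Check: goods available $1,971.30 = COGS $1,842.30 + ending $129.00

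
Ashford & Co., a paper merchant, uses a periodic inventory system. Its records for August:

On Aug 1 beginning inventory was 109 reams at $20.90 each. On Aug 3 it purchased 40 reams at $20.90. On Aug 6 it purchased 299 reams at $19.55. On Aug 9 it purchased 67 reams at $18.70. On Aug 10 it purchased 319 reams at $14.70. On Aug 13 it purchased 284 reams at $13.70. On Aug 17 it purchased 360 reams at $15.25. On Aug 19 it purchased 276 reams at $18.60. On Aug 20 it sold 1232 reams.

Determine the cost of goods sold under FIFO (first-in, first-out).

Aug 20, 1232 sold [FIFO — oldest first]: 109 @ $20.90 + 40 @ $20.90 + 299 @ $19.55 + 67 @ $18.70 + 319 @ $14.70 + 284 @ $13.70 + 114 @ $15.25 = $20,531.05
Ending inventory: 246 @ $15.25 + 276 @ $18.60 = $8,885.10

COGS = $20,531.05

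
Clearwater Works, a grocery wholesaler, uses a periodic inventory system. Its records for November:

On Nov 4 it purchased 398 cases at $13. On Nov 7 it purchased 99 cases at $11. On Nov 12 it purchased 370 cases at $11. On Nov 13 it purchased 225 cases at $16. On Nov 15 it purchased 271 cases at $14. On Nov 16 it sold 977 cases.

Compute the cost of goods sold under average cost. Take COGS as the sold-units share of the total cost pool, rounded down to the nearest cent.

Nov 16, sell 977: 977/1363 × $17,727.00 → $12,706.73
Ending inventory (cost pool remaining) = $5,020.27

COGS = $12,706.73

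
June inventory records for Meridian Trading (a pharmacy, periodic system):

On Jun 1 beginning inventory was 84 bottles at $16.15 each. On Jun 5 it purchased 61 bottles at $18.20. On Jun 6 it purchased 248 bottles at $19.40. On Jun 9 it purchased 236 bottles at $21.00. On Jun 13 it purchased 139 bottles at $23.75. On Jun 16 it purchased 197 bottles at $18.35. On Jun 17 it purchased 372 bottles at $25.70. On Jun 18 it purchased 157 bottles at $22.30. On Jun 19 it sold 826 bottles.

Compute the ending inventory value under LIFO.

Ending inventory = $13,160.25

Jun 19, 826 sold [LIFO — newest first]: 157 @ $22.30 + 372 @ $25.70 + 197 @ $18.35 + 100 @ $23.75 = $19,051.45
Ending inventory: 84 @ $16.15 + 61 @ $18.20 + 248 @ $19.40 + 236 @ $21.00 + 39 @ $23.75 = $13,160.25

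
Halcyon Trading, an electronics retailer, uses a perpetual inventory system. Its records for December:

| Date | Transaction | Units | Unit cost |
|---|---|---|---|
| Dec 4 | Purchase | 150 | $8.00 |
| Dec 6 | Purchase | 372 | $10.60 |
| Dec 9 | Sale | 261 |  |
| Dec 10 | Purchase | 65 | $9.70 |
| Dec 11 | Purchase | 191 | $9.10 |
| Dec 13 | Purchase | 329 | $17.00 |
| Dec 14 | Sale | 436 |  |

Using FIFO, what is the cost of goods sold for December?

Dec 9, 261 sold [FIFO — oldest first]: 150 @ $8.00 + 111 @ $10.60 = $2,376.60
Dec 14, 436 sold [FIFO — oldest first]: 261 @ $10.60 + 65 @ $9.70 + 110 @ $9.10 = $4,398.10
Total COGS = $2,376.60 + $4,398.10 = $6,774.70
Ending inventory: 81 @ $9.10 + 329 @ $17.00 = $6,330.10

COGS = $6,774.70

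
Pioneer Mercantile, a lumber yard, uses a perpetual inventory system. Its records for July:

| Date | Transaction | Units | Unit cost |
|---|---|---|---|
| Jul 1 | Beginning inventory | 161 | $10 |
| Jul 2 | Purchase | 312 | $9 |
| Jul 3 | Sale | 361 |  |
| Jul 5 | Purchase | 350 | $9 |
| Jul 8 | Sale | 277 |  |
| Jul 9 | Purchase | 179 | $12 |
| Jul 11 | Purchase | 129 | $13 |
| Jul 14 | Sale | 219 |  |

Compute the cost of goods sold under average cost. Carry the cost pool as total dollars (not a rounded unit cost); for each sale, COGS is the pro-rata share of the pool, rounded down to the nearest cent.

COGS = $8,333.27

After Jul 1: 161 on hand, pool $1,610.00 (≈ $10.0000 each)
After Jul 2: 473 on hand, pool $4,418.00 (≈ $9.3404 each)
Jul 3, sell 361: 361/473 × $4,418.00 → $3,371.87
After Jul 5: 462 on hand, pool $4,196.13 (≈ $9.0825 each)
Jul 8, sell 277: 277/462 × $4,196.13 → $2,515.86
After Jul 9: 364 on hand, pool $3,828.27 (≈ $10.5172 each)
After Jul 11: 493 on hand, pool $5,505.27 (≈ $11.1669 each)
Jul 14, sell 219: 219/493 × $5,505.27 → $2,445.54
Total COGS = $3,371.87 + $2,515.86 + $2,445.54 = $8,333.27
Ending inventory (cost pool remaining) = $3,059.73
Check: goods available $11,393.00 = COGS $8,333.27 + ending $3,059.73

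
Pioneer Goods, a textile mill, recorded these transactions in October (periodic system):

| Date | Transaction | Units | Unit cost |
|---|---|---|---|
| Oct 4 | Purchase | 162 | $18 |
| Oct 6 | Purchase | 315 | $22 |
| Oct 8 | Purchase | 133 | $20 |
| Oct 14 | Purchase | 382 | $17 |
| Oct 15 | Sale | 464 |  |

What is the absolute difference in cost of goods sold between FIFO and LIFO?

FIFO COGS: 162 @ $18 + 302 @ $22 = $9,560
LIFO COGS: 382 @ $17 + 82 @ $20 = $8,134
Difference = |$9,560 − $8,134| = $1,426

$1,426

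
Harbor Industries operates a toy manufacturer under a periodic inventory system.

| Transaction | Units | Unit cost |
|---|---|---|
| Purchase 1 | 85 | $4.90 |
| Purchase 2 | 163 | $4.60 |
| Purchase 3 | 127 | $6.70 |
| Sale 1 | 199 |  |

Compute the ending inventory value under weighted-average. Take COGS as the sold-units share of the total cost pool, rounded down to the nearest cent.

Sale 1, sell 199: 199/375 × $2,017.20 → $1,070.46
Ending inventory (cost pool remaining) = $946.74

Ending inventory = $946.74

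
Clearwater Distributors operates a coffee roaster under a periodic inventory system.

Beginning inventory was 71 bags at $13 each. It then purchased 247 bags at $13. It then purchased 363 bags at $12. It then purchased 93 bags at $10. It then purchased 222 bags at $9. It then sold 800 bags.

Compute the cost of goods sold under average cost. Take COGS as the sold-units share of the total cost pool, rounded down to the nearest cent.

Sale 1, sell 800: 800/996 × $11,418.00 → $9,171.08
Ending inventory (cost pool remaining) = $2,246.92

COGS = $9,171.08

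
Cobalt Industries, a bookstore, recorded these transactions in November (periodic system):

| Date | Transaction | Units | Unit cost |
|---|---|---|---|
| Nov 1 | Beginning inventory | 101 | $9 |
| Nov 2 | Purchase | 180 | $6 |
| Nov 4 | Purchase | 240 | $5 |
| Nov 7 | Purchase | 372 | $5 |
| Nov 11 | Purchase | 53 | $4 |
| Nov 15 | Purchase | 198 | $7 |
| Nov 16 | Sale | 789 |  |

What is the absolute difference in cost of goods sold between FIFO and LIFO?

FIFO COGS: 101 @ $9 + 180 @ $6 + 240 @ $5 + 268 @ $5 = $4,529
LIFO COGS: 198 @ $7 + 53 @ $4 + 372 @ $5 + 166 @ $5 = $4,288
Difference = |$4,529 − $4,288| = $241

$241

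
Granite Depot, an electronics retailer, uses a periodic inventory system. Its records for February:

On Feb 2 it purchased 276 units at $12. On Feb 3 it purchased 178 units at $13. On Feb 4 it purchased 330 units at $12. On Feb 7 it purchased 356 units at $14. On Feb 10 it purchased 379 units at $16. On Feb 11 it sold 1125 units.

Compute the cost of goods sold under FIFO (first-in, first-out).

Feb 11, 1125 sold [FIFO — oldest first]: 276 @ $12 + 178 @ $13 + 330 @ $12 + 341 @ $14 = $14,360
Ending inventory: 15 @ $14 + 379 @ $16 = $6,274

COGS = $14,360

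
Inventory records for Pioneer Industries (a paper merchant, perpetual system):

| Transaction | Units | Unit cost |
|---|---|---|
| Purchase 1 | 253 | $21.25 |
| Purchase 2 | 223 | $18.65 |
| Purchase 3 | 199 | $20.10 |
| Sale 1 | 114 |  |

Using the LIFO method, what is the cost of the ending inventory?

Ending inventory = $11,243.70

Sale 1 (114) [LIFO — newest first]: 114 @ $20.10 = $2,291.40
Ending inventory: 253 @ $21.25 + 223 @ $18.65 + 85 @ $20.10 = $11,243.70
Check: goods available $13,535.10 = COGS $2,291.40 + ending $11,243.70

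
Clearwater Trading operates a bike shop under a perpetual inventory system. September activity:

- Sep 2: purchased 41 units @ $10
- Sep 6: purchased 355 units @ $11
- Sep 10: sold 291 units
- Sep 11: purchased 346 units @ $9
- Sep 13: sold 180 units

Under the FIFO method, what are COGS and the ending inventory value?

Sep 10, 291 sold [FIFO — oldest first]: 41 @ $10 + 250 @ $11 = $3,160
Sep 13, 180 sold [FIFO — oldest first]: 105 @ $11 + 75 @ $9 = $1,830
Total COGS = $3,160 + $1,830 = $4,990
Ending inventory: 271 @ $9 = $2,439

COGS = $4,990; ending inventory = $2,439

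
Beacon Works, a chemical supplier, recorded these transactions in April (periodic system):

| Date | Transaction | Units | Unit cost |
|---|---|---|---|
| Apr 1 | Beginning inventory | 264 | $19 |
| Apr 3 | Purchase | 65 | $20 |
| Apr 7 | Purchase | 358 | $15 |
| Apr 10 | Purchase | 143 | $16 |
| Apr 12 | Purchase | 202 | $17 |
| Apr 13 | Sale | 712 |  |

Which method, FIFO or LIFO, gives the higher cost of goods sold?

FIFO COGS: 264 @ $19 + 65 @ $20 + 358 @ $15 + 25 @ $16 = $12,086
LIFO COGS: 202 @ $17 + 143 @ $16 + 358 @ $15 + 9 @ $20 = $11,272

FIFO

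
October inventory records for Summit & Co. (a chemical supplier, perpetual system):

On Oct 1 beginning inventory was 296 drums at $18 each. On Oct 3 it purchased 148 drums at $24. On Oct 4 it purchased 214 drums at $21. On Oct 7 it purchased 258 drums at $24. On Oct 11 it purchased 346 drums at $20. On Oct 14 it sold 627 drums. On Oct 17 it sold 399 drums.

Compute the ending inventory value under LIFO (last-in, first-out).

Ending inventory = $4,248

Oct 14, 627 sold [LIFO — newest first]: 346 @ $20 + 258 @ $24 + 23 @ $21 = $13,595
Oct 17, 399 sold [LIFO — newest first]: 191 @ $21 + 148 @ $24 + 60 @ $18 = $8,643
Total COGS = $13,595 + $8,643 = $22,238
Ending inventory: 236 @ $18 = $4,248
Check: goods available $26,486 = COGS $22,238 + ending $4,248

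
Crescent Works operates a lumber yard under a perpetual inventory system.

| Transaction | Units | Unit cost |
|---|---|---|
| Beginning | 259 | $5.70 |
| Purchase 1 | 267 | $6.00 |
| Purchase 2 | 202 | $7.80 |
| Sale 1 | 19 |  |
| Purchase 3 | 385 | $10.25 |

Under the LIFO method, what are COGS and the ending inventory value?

Sale 1 (19) [LIFO — newest first]: 19 @ $7.80 = $148.20
Ending inventory: 259 @ $5.70 + 267 @ $6.00 + 183 @ $7.80 + 385 @ $10.25 = $8,451.95

COGS = $148.20; ending inventory = $8,451.95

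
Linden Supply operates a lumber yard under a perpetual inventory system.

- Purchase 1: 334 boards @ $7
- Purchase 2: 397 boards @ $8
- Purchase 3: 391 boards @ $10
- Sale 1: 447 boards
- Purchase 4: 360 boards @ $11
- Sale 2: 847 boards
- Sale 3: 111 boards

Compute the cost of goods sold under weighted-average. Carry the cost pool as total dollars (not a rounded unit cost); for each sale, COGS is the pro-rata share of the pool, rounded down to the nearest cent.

After Purchase 1: 334 on hand, pool $2,338.00 (≈ $7.0000 each)
After Purchase 2: 731 on hand, pool $5,514.00 (≈ $7.5431 each)
After Purchase 3: 1122 on hand, pool $9,424.00 (≈ $8.3993 each)
Sale 1, sell 447: 447/1122 × $9,424.00 → $3,754.48
After Purchase 4: 1035 on hand, pool $9,629.52 (≈ $9.3039 each)
Sale 2, sell 847: 847/1035 × $9,629.52 → $7,880.38
Sale 3, sell 111: 111/188 × $1,749.14 → $1,032.73
Total COGS = $3,754.48 + $7,880.38 + $1,032.73 = $12,667.59
Ending inventory (cost pool remaining) = $716.41

COGS = $12,667.59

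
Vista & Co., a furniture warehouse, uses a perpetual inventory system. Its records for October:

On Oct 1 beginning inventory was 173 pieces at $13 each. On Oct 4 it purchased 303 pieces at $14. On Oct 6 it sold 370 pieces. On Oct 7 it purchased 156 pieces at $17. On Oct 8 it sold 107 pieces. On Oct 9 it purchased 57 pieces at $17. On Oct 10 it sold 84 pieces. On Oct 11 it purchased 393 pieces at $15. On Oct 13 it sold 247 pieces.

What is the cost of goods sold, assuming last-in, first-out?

Oct 6, 370 sold [LIFO — newest first]: 303 @ $14 + 67 @ $13 = $5,113
Oct 8, 107 sold [LIFO — newest first]: 107 @ $17 = $1,819
Oct 10, 84 sold [LIFO — newest first]: 57 @ $17 + 27 @ $17 = $1,428
Oct 13, 247 sold [LIFO — newest first]: 247 @ $15 = $3,705
Total COGS = $5,113 + $1,819 + $1,428 + $3,705 = $12,065
Ending inventory: 106 @ $13 + 22 @ $17 + 146 @ $15 = $3,942
Check: goods available $16,007 = COGS $12,065 + ending $3,942

COGS = $12,065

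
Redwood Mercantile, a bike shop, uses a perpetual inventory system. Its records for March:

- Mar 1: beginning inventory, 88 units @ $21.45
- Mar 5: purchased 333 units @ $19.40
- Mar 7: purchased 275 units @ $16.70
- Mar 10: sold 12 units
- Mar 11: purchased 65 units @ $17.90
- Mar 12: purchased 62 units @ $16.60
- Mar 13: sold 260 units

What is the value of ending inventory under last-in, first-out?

Mar 10, 12 sold [LIFO — newest first]: 12 @ $16.70 = $200.40
Mar 13, 260 sold [LIFO — newest first]: 62 @ $16.60 + 65 @ $17.90 + 133 @ $16.70 = $4,413.80
Total COGS = $200.40 + $4,413.80 = $4,614.20
Ending inventory: 88 @ $21.45 + 333 @ $19.40 + 130 @ $16.70 = $10,518.80

Ending inventory = $10,518.80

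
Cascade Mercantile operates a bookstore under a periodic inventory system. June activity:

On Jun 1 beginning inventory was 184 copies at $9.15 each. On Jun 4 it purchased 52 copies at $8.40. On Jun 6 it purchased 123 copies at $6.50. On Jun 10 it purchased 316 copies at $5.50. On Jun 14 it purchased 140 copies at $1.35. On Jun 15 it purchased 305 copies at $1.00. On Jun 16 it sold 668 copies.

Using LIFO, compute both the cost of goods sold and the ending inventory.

Jun 16, 668 sold [LIFO — newest first]: 305 @ $1.00 + 140 @ $1.35 + 223 @ $5.50 = $1,720.50
Ending inventory: 184 @ $9.15 + 52 @ $8.40 + 123 @ $6.50 + 93 @ $5.50 = $3,431.40
Check: goods available $5,151.90 = COGS $1,720.50 + ending $3,431.40

COGS = $1,720.50; ending inventory = $3,431.40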